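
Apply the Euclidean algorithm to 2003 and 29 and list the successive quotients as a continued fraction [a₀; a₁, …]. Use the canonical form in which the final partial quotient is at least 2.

Apply division with remainder until the remainder is 0:
2003 = 69·29 + 2, so a_0 = 69
29 = 14·2 + 1, so a_1 = 14
2 = 2·1 + 0, so a_2 = 2

[69; 14, 2]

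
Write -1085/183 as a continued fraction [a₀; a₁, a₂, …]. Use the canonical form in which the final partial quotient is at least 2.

-1085 ÷ 183 → quotient -6, remainder 13
183 ÷ 13 → quotient 14, remainder 1
13 ÷ 1 → quotient 13, remainder 0

[-6; 14, 13]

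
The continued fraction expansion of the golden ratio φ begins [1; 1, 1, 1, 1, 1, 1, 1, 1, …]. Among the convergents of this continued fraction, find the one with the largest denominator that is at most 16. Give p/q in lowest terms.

21/13

a_0 = 1: 1/1  (≤ bound)
a_1 = 1: 2/1  (≤ bound)
a_2 = 1: 3/2  (≤ bound)
a_3 = 1: 5/3  (≤ bound)
a_4 = 1: 8/5  (≤ bound)
a_5 = 1: 13/8  (≤ bound)
a_6 = 1: 21/13  (≤ bound)
a_7 = 1: 34/21  (> 16, stop)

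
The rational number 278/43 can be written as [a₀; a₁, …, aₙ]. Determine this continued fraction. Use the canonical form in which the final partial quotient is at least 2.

[6; 2, 6, 1, 2]

Apply division with remainder until the remainder is 0:
⌊278/43⌋ = 6, remainder 20
⌊43/20⌋ = 2, remainder 3
⌊20/3⌋ = 6, remainder 2
⌊3/2⌋ = 1, remainder 1
⌊2/1⌋ = 2, remainder 0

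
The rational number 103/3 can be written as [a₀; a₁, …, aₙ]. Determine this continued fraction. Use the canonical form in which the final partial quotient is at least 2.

103 = 34·3 + 1, so a_0 = 34
3 = 3·1 + 0, so a_1 = 3

[34; 3]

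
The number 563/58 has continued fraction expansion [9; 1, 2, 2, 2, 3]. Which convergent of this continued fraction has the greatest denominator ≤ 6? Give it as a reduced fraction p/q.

29/3

List convergents until the denominator exceeds the bound:
a_0 = 9: 9/1  (≤ bound)
a_1 = 1: 10/1  (≤ bound)
a_2 = 2: 29/3  (≤ bound)
a_3 = 2: 68/7  (> 6, stop)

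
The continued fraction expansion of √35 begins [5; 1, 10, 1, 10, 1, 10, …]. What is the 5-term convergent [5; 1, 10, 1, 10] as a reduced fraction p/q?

775/131

Starting at the tail and folding back:
Start with 10.
1 + 1/(10/1) = 1 + 1/10 = 11/10
10 + 1/(11/10) = 10 + 10/11 = 120/11
1 + 1/(120/11) = 1 + 11/120 = 131/120
5 + 1/(131/120) = 5 + 120/131 = 775/131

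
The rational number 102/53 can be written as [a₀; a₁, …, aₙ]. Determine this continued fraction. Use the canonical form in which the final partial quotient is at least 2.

102 ÷ 53 → quotient 1, remainder 49
53 ÷ 49 → quotient 1, remainder 4
49 ÷ 4 → quotient 12, remainder 1
4 ÷ 1 → quotient 4, remainder 0

[1; 1, 12, 4]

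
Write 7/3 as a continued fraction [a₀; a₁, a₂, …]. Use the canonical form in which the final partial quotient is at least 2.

[2; 3]

⌊7/3⌋ = 2, remainder 1
⌊3/1⌋ = 3, remainder 0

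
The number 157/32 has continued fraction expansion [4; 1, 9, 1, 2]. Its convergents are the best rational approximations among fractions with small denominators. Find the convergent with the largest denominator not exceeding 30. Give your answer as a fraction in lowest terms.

54/11

a_0 = 4: 4/1  (≤ bound)
a_1 = 1: 5/1  (≤ bound)
a_2 = 9: 49/10  (≤ bound)
a_3 = 1: 54/11  (≤ bound)
a_4 = 2: 157/32  (> 30, stop)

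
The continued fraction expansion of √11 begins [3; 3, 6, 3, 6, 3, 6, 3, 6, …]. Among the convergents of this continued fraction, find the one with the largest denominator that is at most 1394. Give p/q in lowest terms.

a_0 = 3: 3/1  (≤ bound)
a_1 = 3: 10/3  (≤ bound)
a_2 = 6: 63/19  (≤ bound)
a_3 = 3: 199/60  (≤ bound)
a_4 = 6: 1257/379  (≤ bound)
a_5 = 3: 3970/1197  (≤ bound)
a_6 = 6: 25077/7561  (> 1394, stop)

3970/1197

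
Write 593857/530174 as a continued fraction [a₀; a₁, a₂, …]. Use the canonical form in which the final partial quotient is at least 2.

[1; 8, 3, 13, 2, 1, 51, 10]

Apply division with remainder until the remainder is 0:
⌊593857/530174⌋ = 1, remainder 63683
⌊530174/63683⌋ = 8, remainder 20710
⌊63683/20710⌋ = 3, remainder 1553
⌊20710/1553⌋ = 13, remainder 521
⌊1553/521⌋ = 2, remainder 511
⌊521/511⌋ = 1, remainder 10
⌊511/10⌋ = 51, remainder 1
⌊10/1⌋ = 10, remainder 0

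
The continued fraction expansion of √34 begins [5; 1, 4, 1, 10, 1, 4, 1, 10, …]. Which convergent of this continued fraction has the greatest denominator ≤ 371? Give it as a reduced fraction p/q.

2035/349

List convergents until the denominator exceeds the bound:
a_0 = 5: 5/1  (≤ bound)
a_1 = 1: 6/1  (≤ bound)
a_2 = 4: 29/5  (≤ bound)
a_3 = 1: 35/6  (≤ bound)
a_4 = 10: 379/65  (≤ bound)
a_5 = 1: 414/71  (≤ bound)
a_6 = 4: 2035/349  (≤ bound)
a_7 = 1: 2449/420  (> 371, stop)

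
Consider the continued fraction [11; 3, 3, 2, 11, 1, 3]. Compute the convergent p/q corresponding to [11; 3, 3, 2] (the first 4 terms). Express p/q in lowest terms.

Use the convergent recurrence hₖ = aₖ·hₖ₋₁ + hₖ₋₂ (and likewise for the denominators kₖ):
a_0 = 11: 11/1
a_1 = 3: 34/3
a_2 = 3: 113/10
a_3 = 2: 260/23

260/23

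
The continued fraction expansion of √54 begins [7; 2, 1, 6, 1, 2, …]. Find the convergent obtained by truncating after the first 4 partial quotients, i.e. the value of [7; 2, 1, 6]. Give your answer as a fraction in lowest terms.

a_0 = 7: 7/1
a_1 = 2: 15/2
a_2 = 1: 22/3
a_3 = 6: 147/20

147/20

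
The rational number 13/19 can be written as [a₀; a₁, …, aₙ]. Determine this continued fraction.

[0; 1, 2, 6]

Apply division with remainder until the remainder is 0:
⌊13/19⌋ = 0, remainder 13
⌊19/13⌋ = 1, remainder 6
⌊13/6⌋ = 2, remainder 1
⌊6/1⌋ = 6, remainder 0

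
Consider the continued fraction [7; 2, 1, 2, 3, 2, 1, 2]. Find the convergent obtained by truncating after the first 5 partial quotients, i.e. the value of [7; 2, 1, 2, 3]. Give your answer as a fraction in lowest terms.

Collapse the nested fraction from the inside out:
Start with 3.
2 + 1/(3/1) = 2 + 1/3 = 7/3
1 + 1/(7/3) = 1 + 3/7 = 10/7
2 + 1/(10/7) = 2 + 7/10 = 27/10
7 + 1/(27/10) = 7 + 10/27 = 199/27

199/27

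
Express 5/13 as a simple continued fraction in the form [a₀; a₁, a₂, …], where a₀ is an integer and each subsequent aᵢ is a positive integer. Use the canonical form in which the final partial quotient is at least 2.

Apply division with remainder until the remainder is 0:
5 ÷ 13 → quotient 0, remainder 5
13 ÷ 5 → quotient 2, remainder 3
5 ÷ 3 → quotient 1, remainder 2
3 ÷ 2 → quotient 1, remainder 1
2 ÷ 1 → quotient 2, remainder 0

[0; 2, 1, 1, 2]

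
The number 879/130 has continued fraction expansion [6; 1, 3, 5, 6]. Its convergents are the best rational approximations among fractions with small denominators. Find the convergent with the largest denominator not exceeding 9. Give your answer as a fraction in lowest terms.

27/4

a_0 = 6: 6/1  (≤ bound)
a_1 = 1: 7/1  (≤ bound)
a_2 = 3: 27/4  (≤ bound)
a_3 = 5: 142/21  (> 9, stop)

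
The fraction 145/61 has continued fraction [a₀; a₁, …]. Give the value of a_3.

1

Apply division with remainder until the remainder is 0:
145 ÷ 61 → quotient 2, remainder 23
61 ÷ 23 → quotient 2, remainder 15
23 ÷ 15 → quotient 1, remainder 8
15 ÷ 8 → quotient 1, remainder 7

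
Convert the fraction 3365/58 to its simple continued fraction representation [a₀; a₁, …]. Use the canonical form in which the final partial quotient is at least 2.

[58; 58]

3365 ÷ 58 → quotient 58, remainder 1
58 ÷ 1 → quotient 58, remainder 0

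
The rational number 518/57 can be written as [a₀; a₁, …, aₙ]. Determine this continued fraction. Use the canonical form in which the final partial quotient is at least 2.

[9; 11, 2, 2]

518 = 9·57 + 5, so a_0 = 9
57 = 11·5 + 2, so a_1 = 11
5 = 2·2 + 1, so a_2 = 2
2 = 2·1 + 0, so a_3 = 2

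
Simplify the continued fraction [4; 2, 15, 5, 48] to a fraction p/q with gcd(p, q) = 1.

33931/7567

Build up convergents one term at a time:
a_0 = 4: 4/1
a_1 = 2: 9/2
a_2 = 15: 139/31
a_3 = 5: 704/157
a_4 = 48: 33931/7567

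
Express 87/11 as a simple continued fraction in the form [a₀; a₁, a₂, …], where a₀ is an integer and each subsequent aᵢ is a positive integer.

87 ÷ 11 → quotient 7, remainder 10
11 ÷ 10 → quotient 1, remainder 1
10 ÷ 1 → quotient 10, remainder 0

[7; 1, 10]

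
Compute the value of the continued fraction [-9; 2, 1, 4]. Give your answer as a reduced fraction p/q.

-121/14

Work from the innermost term outward:
Start with 4.
1 + 1/(4/1) = 1 + 1/4 = 5/4
2 + 1/(5/4) = 2 + 4/5 = 14/5
-9 + 1/(14/5) = -9 + 5/14 = -121/14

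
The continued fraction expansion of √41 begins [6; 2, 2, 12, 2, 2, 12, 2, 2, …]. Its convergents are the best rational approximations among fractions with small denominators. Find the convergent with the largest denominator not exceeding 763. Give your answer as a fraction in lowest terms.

a_0 = 6: 6/1  (≤ bound)
a_1 = 2: 13/2  (≤ bound)
a_2 = 2: 32/5  (≤ bound)
a_3 = 12: 397/62  (≤ bound)
a_4 = 2: 826/129  (≤ bound)
a_5 = 2: 2049/320  (≤ bound)
a_6 = 12: 25414/3969  (> 763, stop)

2049/320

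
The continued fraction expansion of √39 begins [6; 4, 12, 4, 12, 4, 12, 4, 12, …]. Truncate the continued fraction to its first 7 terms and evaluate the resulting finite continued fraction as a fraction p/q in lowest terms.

Start with 12.
4 + 1/(12/1) = 4 + 1/12 = 49/12
12 + 1/(49/12) = 12 + 12/49 = 600/49
4 + 1/(600/49) = 4 + 49/600 = 2449/600
12 + 1/(2449/600) = 12 + 600/2449 = 29988/2449
4 + 1/(29988/2449) = 4 + 2449/29988 = 122401/29988
6 + 1/(122401/29988) = 6 + 29988/122401 = 764394/122401

764394/122401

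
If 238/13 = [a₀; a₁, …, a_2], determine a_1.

⌊238/13⌋ = 18, remainder 4
⌊13/4⌋ = 3, remainder 1

3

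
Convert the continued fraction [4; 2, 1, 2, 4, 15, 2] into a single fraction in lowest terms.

Collapse the nested fraction from the inside out:
Start with 2.
15 + 1/(2/1) = 15 + 1/2 = 31/2
4 + 1/(31/2) = 4 + 2/31 = 126/31
2 + 1/(126/31) = 2 + 31/126 = 283/126
1 + 1/(283/126) = 1 + 126/283 = 409/283
2 + 1/(409/283) = 2 + 283/409 = 1101/409
4 + 1/(1101/409) = 4 + 409/1101 = 4813/1101

4813/1101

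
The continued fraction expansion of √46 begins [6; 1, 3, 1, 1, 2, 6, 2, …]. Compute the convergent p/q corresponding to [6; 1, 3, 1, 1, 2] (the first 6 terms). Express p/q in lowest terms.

156/23

a_0 = 6: 6/1
a_1 = 1: 7/1
a_2 = 3: 27/4
a_3 = 1: 34/5
a_4 = 1: 61/9
a_5 = 2: 156/23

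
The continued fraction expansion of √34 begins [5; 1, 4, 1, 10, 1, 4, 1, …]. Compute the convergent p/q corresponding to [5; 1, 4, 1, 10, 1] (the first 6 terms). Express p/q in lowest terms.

414/71

Starting at the tail and folding back:
Start with 1.
10 + 1/(1/1) = 10 + 1/1 = 11/1
1 + 1/(11/1) = 1 + 1/11 = 12/11
4 + 1/(12/11) = 4 + 11/12 = 59/12
1 + 1/(59/12) = 1 + 12/59 = 71/59
5 + 1/(71/59) = 5 + 59/71 = 414/71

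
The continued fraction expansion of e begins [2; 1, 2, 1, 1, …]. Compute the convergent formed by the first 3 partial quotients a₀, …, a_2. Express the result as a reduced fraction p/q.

Collapse the nested fraction from the inside out:
Start with 2.
1 + 1/(2/1) = 1 + 1/2 = 3/2
2 + 1/(3/2) = 2 + 2/3 = 8/3

8/3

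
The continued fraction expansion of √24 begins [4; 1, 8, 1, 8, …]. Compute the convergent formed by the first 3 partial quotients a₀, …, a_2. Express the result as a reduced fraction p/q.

Work from the innermost term outward:
Start with 8.
1 + 1/(8/1) = 1 + 1/8 = 9/8
4 + 1/(9/8) = 4 + 8/9 = 44/9

44/9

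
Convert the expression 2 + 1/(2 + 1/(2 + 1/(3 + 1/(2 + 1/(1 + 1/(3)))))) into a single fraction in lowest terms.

499/207

Collapse the nested fraction from the inside out:
Start with 3.
1 + 1/(3/1) = 1 + 1/3 = 4/3
2 + 1/(4/3) = 2 + 3/4 = 11/4
3 + 1/(11/4) = 3 + 4/11 = 37/11
2 + 1/(37/11) = 2 + 11/37 = 85/37
2 + 1/(85/37) = 2 + 37/85 = 207/85
2 + 1/(207/85) = 2 + 85/207 = 499/207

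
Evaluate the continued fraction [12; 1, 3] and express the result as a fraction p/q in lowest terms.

51/4

Starting at the tail and folding back:
Start with 3.
1 + 1/(3/1) = 1 + 1/3 = 4/3
12 + 1/(4/3) = 12 + 3/4 = 51/4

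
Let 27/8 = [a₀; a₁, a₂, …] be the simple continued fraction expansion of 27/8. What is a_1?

2

27 ÷ 8 → quotient 3, remainder 3
8 ÷ 3 → quotient 2, remainder 2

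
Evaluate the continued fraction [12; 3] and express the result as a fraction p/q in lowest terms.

a_0 = 12: 12/1
a_1 = 3: 37/3

37/3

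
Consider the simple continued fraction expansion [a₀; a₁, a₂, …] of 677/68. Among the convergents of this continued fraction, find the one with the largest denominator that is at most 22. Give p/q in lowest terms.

219/22

List convergents until the denominator exceeds the bound:
a_0 = 9: 9/1  (≤ bound)
a_1 = 1: 10/1  (≤ bound)
a_2 = 21: 219/22  (≤ bound)
a_3 = 1: 229/23  (> 22, stop)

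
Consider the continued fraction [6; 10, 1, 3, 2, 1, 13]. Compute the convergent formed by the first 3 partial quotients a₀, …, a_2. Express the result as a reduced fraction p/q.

a_0 = 6: 6/1
a_1 = 10: 61/10
a_2 = 1: 67/11

67/11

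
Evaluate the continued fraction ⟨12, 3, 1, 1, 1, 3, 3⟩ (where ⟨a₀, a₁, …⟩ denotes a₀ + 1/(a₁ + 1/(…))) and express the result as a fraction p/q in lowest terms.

Start with 3.
3 + 1/(3/1) = 3 + 1/3 = 10/3
1 + 1/(10/3) = 1 + 3/10 = 13/10
1 + 1/(13/10) = 1 + 10/13 = 23/13
1 + 1/(23/13) = 1 + 13/23 = 36/23
3 + 1/(36/23) = 3 + 23/36 = 131/36
12 + 1/(131/36) = 12 + 36/131 = 1608/131

1608/131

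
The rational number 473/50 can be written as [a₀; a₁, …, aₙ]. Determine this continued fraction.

[9; 2, 5, 1, 3]

Run the Euclidean algorithm, recording each quotient:
473 ÷ 50 → quotient 9, remainder 23
50 ÷ 23 → quotient 2, remainder 4
23 ÷ 4 → quotient 5, remainder 3
4 ÷ 3 → quotient 1, remainder 1
3 ÷ 1 → quotient 3, remainder 0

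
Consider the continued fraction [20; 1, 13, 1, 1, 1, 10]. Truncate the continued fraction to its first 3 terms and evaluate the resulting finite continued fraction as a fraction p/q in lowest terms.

293/14

Build up convergents one term at a time:
a_0 = 20: 20/1
a_1 = 1: 21/1
a_2 = 13: 293/14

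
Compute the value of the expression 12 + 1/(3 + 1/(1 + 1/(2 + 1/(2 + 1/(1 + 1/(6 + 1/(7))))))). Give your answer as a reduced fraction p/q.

21755/1773

Use the convergent recurrence hₖ = aₖ·hₖ₋₁ + hₖ₋₂ (and likewise for the denominators kₖ):
a_0 = 12: 12/1
a_1 = 3: 37/3
a_2 = 1: 49/4
a_3 = 2: 135/11
a_4 = 2: 319/26
a_5 = 1: 454/37
a_6 = 6: 3043/248
a_7 = 7: 21755/1773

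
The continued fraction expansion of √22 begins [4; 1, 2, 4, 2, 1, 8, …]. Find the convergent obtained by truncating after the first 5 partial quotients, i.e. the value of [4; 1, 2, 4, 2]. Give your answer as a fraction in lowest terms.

a_0 = 4: 4/1
a_1 = 1: 5/1
a_2 = 2: 14/3
a_3 = 4: 61/13
a_4 = 2: 136/29

136/29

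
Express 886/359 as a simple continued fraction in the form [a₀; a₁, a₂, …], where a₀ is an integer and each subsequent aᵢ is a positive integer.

Run the Euclidean algorithm, recording each quotient:
886 ÷ 359 → quotient 2, remainder 168
359 ÷ 168 → quotient 2, remainder 23
168 ÷ 23 → quotient 7, remainder 7
23 ÷ 7 → quotient 3, remainder 2
7 ÷ 2 → quotient 3, remainder 1
2 ÷ 1 → quotient 2, remainder 0

[2; 2, 7, 3, 3, 2]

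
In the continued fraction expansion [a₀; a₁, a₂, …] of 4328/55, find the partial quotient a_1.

4328 ÷ 55 → quotient 78, remainder 38
55 ÷ 38 → quotient 1, remainder 17

1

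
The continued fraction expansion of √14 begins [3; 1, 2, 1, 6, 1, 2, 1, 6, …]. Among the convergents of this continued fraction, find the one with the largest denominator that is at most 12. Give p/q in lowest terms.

15/4

a_0 = 3: 3/1  (≤ bound)
a_1 = 1: 4/1  (≤ bound)
a_2 = 2: 11/3  (≤ bound)
a_3 = 1: 15/4  (≤ bound)
a_4 = 6: 101/27  (> 12, stop)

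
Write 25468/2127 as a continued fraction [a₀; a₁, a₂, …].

[11; 1, 36, 1, 55]

⌊25468/2127⌋ = 11, remainder 2071
⌊2127/2071⌋ = 1, remainder 56
⌊2071/56⌋ = 36, remainder 55
⌊56/55⌋ = 1, remainder 1
⌊55/1⌋ = 55, remainder 0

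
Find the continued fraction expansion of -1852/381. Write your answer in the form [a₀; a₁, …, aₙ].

[-5; 7, 5, 3, 3]

⌊-1852/381⌋ = -5, remainder 53
⌊381/53⌋ = 7, remainder 10
⌊53/10⌋ = 5, remainder 3
⌊10/3⌋ = 3, remainder 1
⌊3/1⌋ = 3, remainder 0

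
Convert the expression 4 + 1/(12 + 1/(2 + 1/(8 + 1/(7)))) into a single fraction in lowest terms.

6157/1509

Use the convergent recurrence hₖ = aₖ·hₖ₋₁ + hₖ₋₂ (and likewise for the denominators kₖ):
a_0 = 4: 4/1
a_1 = 12: 49/12
a_2 = 2: 102/25
a_3 = 8: 865/212
a_4 = 7: 6157/1509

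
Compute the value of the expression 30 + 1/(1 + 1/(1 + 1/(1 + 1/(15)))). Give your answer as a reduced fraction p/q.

Work from the innermost term outward:
Start with 15.
1 + 1/(15/1) = 1 + 1/15 = 16/15
1 + 1/(16/15) = 1 + 15/16 = 31/16
1 + 1/(31/16) = 1 + 16/31 = 47/31
30 + 1/(47/31) = 30 + 31/47 = 1441/47

1441/47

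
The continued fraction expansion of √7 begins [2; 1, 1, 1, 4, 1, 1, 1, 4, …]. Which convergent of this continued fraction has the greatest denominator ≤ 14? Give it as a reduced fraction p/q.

a_0 = 2: 2/1  (≤ bound)
a_1 = 1: 3/1  (≤ bound)
a_2 = 1: 5/2  (≤ bound)
a_3 = 1: 8/3  (≤ bound)
a_4 = 4: 37/14  (≤ bound)
a_5 = 1: 45/17  (> 14, stop)

37/14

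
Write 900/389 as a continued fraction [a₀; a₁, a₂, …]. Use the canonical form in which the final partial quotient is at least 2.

[2; 3, 5, 3, 3, 2]

900 ÷ 389 → quotient 2, remainder 122
389 ÷ 122 → quotient 3, remainder 23
122 ÷ 23 → quotient 5, remainder 7
23 ÷ 7 → quotient 3, remainder 2
7 ÷ 2 → quotient 3, remainder 1
2 ÷ 1 → quotient 2, remainder 0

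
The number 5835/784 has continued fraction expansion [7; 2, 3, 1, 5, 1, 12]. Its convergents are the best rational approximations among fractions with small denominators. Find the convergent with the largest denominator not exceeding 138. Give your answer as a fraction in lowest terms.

454/61

List convergents until the denominator exceeds the bound:
a_0 = 7: 7/1  (≤ bound)
a_1 = 2: 15/2  (≤ bound)
a_2 = 3: 52/7  (≤ bound)
a_3 = 1: 67/9  (≤ bound)
a_4 = 5: 387/52  (≤ bound)
a_5 = 1: 454/61  (≤ bound)
a_6 = 12: 5835/784  (> 138, stop)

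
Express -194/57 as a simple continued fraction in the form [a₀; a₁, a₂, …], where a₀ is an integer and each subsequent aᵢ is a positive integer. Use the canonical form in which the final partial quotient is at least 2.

-194 = -4·57 + 34, so a_0 = -4
57 = 1·34 + 23, so a_1 = 1
34 = 1·23 + 11, so a_2 = 1
23 = 2·11 + 1, so a_3 = 2
11 = 11·1 + 0, so a_4 = 11

[-4; 1, 1, 2, 11]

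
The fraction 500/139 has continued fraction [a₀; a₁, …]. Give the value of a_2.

500 = 3·139 + 83, so a_0 = 3
139 = 1·83 + 56, so a_1 = 1
83 = 1·56 + 27, so a_2 = 1

1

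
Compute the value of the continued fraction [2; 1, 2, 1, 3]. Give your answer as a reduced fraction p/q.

Starting at the tail and folding back:
Start with 3.
1 + 1/(3/1) = 1 + 1/3 = 4/3
2 + 1/(4/3) = 2 + 3/4 = 11/4
1 + 1/(11/4) = 1 + 4/11 = 15/11
2 + 1/(15/11) = 2 + 11/15 = 41/15

41/15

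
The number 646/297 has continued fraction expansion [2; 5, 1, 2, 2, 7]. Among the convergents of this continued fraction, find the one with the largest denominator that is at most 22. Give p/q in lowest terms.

37/17

List convergents until the denominator exceeds the bound:
a_0 = 2: 2/1  (≤ bound)
a_1 = 5: 11/5  (≤ bound)
a_2 = 1: 13/6  (≤ bound)
a_3 = 2: 37/17  (≤ bound)
a_4 = 2: 87/40  (> 22, stop)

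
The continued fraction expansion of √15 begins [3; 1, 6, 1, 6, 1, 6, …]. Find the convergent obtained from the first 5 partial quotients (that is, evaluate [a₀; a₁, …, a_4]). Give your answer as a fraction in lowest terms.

213/55

Starting at the tail and folding back:
Start with 6.
1 + 1/(6/1) = 1 + 1/6 = 7/6
6 + 1/(7/6) = 6 + 6/7 = 48/7
1 + 1/(48/7) = 1 + 7/48 = 55/48
3 + 1/(55/48) = 3 + 48/55 = 213/55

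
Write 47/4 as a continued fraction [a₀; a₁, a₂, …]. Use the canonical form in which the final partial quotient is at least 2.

[11; 1, 3]

47 = 11·4 + 3, so a_0 = 11
4 = 1·3 + 1, so a_1 = 1
3 = 3·1 + 0, so a_2 = 3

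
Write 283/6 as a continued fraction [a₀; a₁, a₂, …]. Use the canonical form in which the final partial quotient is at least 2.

[47; 6]

283 = 47·6 + 1, so a_0 = 47
6 = 6·1 + 0, so a_1 = 6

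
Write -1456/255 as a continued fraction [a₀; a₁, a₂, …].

Repeatedly divide and take the remainder:
-1456 = -6·255 + 74, so a_0 = -6
255 = 3·74 + 33, so a_1 = 3
74 = 2·33 + 8, so a_2 = 2
33 = 4·8 + 1, so a_3 = 4
8 = 8·1 + 0, so a_4 = 8

[-6; 3, 2, 4, 8]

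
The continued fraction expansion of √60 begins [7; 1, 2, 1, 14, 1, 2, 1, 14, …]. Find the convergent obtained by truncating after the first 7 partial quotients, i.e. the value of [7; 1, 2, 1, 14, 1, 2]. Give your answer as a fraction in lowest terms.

1433/185

Start with 2.
1 + 1/(2/1) = 1 + 1/2 = 3/2
14 + 1/(3/2) = 14 + 2/3 = 44/3
1 + 1/(44/3) = 1 + 3/44 = 47/44
2 + 1/(47/44) = 2 + 44/47 = 138/47
1 + 1/(138/47) = 1 + 47/138 = 185/138
7 + 1/(185/138) = 7 + 138/185 = 1433/185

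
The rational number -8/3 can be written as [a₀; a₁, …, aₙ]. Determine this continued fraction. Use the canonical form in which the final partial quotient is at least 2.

⌊-8/3⌋ = -3, remainder 1
⌊3/1⌋ = 3, remainder 0

[-3; 3]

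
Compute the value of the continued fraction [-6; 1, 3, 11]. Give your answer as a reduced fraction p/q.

Start with 11.
3 + 1/(11/1) = 3 + 1/11 = 34/11
1 + 1/(34/11) = 1 + 11/34 = 45/34
-6 + 1/(45/34) = -6 + 34/45 = -236/45

-236/45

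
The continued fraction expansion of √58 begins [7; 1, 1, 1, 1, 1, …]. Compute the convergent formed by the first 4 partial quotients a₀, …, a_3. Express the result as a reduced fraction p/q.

a_0 = 7: 7/1
a_1 = 1: 8/1
a_2 = 1: 15/2
a_3 = 1: 23/3

23/3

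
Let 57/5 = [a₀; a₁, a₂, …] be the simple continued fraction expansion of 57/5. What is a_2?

2

⌊57/5⌋ = 11, remainder 2
⌊5/2⌋ = 2, remainder 1
⌊2/1⌋ = 2, remainder 0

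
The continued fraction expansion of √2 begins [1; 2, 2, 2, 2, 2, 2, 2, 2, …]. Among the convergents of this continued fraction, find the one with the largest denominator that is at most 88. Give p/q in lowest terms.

a_0 = 1: 1/1  (≤ bound)
a_1 = 2: 3/2  (≤ bound)
a_2 = 2: 7/5  (≤ bound)
a_3 = 2: 17/12  (≤ bound)
a_4 = 2: 41/29  (≤ bound)
a_5 = 2: 99/70  (≤ bound)
a_6 = 2: 239/169  (> 88, stop)

99/70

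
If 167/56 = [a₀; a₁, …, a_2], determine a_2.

167 ÷ 56 → quotient 2, remainder 55
56 ÷ 55 → quotient 1, remainder 1
55 ÷ 1 → quotient 55, remainder 0

55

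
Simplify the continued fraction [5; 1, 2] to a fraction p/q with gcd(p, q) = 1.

Compute successive convergents:
a_0 = 5: 5/1
a_1 = 1: 6/1
a_2 = 2: 17/3

17/3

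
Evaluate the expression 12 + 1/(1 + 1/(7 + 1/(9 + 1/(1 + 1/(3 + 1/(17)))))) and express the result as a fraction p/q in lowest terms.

a_0 = 12: 12/1
a_1 = 1: 13/1
a_2 = 7: 103/8
a_3 = 9: 940/73
a_4 = 1: 1043/81
a_5 = 3: 4069/316
a_6 = 17: 70216/5453

70216/5453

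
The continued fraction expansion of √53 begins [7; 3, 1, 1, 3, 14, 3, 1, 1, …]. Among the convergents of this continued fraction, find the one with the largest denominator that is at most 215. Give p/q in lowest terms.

a_0 = 7: 7/1  (≤ bound)
a_1 = 3: 22/3  (≤ bound)
a_2 = 1: 29/4  (≤ bound)
a_3 = 1: 51/7  (≤ bound)
a_4 = 3: 182/25  (≤ bound)
a_5 = 14: 2599/357  (> 215, stop)

182/25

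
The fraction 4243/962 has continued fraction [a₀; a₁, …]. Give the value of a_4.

4243 ÷ 962 → quotient 4, remainder 395
962 ÷ 395 → quotient 2, remainder 172
395 ÷ 172 → quotient 2, remainder 51
172 ÷ 51 → quotient 3, remainder 19
51 ÷ 19 → quotient 2, remainder 13

2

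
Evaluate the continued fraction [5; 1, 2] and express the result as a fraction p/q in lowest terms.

17/3

Start with 2.
1 + 1/(2/1) = 1 + 1/2 = 3/2
5 + 1/(3/2) = 5 + 2/3 = 17/3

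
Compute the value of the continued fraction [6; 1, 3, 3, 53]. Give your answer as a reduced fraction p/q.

4691/693

Start with 53.
3 + 1/(53/1) = 3 + 1/53 = 160/53
3 + 1/(160/53) = 3 + 53/160 = 533/160
1 + 1/(533/160) = 1 + 160/533 = 693/533
6 + 1/(693/533) = 6 + 533/693 = 4691/693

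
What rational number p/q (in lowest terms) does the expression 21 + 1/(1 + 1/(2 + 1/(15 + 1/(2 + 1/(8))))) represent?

a_0 = 21: 21/1
a_1 = 1: 22/1
a_2 = 2: 65/3
a_3 = 15: 997/46
a_4 = 2: 2059/95
a_5 = 8: 17469/806

17469/806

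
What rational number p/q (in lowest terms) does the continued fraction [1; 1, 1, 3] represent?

11/7

Starting at the tail and folding back:
Start with 3.
1 + 1/(3/1) = 1 + 1/3 = 4/3
1 + 1/(4/3) = 1 + 3/4 = 7/4
1 + 1/(7/4) = 1 + 4/7 = 11/7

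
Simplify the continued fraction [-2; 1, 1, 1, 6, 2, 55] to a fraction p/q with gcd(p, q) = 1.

-3217/2385

Start with 55.
2 + 1/(55/1) = 2 + 1/55 = 111/55
6 + 1/(111/55) = 6 + 55/111 = 721/111
1 + 1/(721/111) = 1 + 111/721 = 832/721
1 + 1/(832/721) = 1 + 721/832 = 1553/832
1 + 1/(1553/832) = 1 + 832/1553 = 2385/1553
-2 + 1/(2385/1553) = -2 + 1553/2385 = -3217/2385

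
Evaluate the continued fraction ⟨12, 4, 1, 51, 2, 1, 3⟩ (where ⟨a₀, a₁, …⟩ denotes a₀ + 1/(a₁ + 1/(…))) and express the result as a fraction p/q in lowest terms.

35004/2869

Collapse the nested fraction from the inside out:
Start with 3.
1 + 1/(3/1) = 1 + 1/3 = 4/3
2 + 1/(4/3) = 2 + 3/4 = 11/4
51 + 1/(11/4) = 51 + 4/11 = 565/11
1 + 1/(565/11) = 1 + 11/565 = 576/565
4 + 1/(576/565) = 4 + 565/576 = 2869/576
12 + 1/(2869/576) = 12 + 576/2869 = 35004/2869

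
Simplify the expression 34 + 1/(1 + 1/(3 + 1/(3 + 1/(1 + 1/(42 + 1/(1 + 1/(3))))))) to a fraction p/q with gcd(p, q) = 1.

a_0 = 34: 34/1
a_1 = 1: 35/1
a_2 = 3: 139/4
a_3 = 3: 452/13
a_4 = 1: 591/17
a_5 = 42: 25274/727
a_6 = 1: 25865/744
a_7 = 3: 102869/2959

102869/2959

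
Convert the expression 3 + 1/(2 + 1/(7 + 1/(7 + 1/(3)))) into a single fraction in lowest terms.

Start with 3.
7 + 1/(3/1) = 7 + 1/3 = 22/3
7 + 1/(22/3) = 7 + 3/22 = 157/22
2 + 1/(157/22) = 2 + 22/157 = 336/157
3 + 1/(336/157) = 3 + 157/336 = 1165/336

1165/336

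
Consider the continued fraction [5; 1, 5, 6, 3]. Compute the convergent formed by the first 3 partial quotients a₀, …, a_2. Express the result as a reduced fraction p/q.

a_0 = 5: 5/1
a_1 = 1: 6/1
a_2 = 5: 35/6

35/6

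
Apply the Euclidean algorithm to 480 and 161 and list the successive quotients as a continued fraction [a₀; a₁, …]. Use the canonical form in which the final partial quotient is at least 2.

[2; 1, 52, 1, 2]

Repeatedly divide and take the remainder:
480 = 2·161 + 158, so a_0 = 2
161 = 1·158 + 3, so a_1 = 1
158 = 52·3 + 2, so a_2 = 52
3 = 1·2 + 1, so a_3 = 1
2 = 2·1 + 0, so a_4 = 2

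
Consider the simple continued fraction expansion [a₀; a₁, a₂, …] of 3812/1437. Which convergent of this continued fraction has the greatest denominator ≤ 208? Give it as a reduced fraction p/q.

List convergents until the denominator exceeds the bound:
a_0 = 2: 2/1  (≤ bound)
a_1 = 1: 3/1  (≤ bound)
a_2 = 1: 5/2  (≤ bound)
a_3 = 1: 8/3  (≤ bound)
a_4 = 7: 61/23  (≤ bound)
a_5 = 3: 191/72  (≤ bound)
a_6 = 6: 1207/455  (> 208, stop)

191/72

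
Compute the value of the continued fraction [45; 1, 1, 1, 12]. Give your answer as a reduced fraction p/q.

1735/38

Collapse the nested fraction from the inside out:
Start with 12.
1 + 1/(12/1) = 1 + 1/12 = 13/12
1 + 1/(13/12) = 1 + 12/13 = 25/13
1 + 1/(25/13) = 1 + 13/25 = 38/25
45 + 1/(38/25) = 45 + 25/38 = 1735/38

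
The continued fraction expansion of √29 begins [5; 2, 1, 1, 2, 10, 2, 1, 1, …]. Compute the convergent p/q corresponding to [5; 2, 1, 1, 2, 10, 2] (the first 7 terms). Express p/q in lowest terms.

1524/283

Compute successive convergents:
a_0 = 5: 5/1
a_1 = 2: 11/2
a_2 = 1: 16/3
a_3 = 1: 27/5
a_4 = 2: 70/13
a_5 = 10: 727/135
a_6 = 2: 1524/283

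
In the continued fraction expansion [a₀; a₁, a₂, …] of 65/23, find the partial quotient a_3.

Repeatedly divide and take the remainder:
65 ÷ 23 → quotient 2, remainder 19
23 ÷ 19 → quotient 1, remainder 4
19 ÷ 4 → quotient 4, remainder 3
4 ÷ 3 → quotient 1, remainder 1

1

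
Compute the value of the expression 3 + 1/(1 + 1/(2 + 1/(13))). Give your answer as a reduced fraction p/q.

Start with 13.
2 + 1/(13/1) = 2 + 1/13 = 27/13
1 + 1/(27/13) = 1 + 13/27 = 40/27
3 + 1/(40/27) = 3 + 27/40 = 147/40

147/40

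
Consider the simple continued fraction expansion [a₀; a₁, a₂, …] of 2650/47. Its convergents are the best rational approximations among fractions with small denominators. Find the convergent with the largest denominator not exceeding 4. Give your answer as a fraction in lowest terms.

a_0 = 56: 56/1  (≤ bound)
a_1 = 2: 113/2  (≤ bound)
a_2 = 1: 169/3  (≤ bound)
a_3 = 1: 282/5  (> 4, stop)

169/3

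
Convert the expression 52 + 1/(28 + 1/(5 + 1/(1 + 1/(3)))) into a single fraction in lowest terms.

Start with 3.
1 + 1/(3/1) = 1 + 1/3 = 4/3
5 + 1/(4/3) = 5 + 3/4 = 23/4
28 + 1/(23/4) = 28 + 4/23 = 648/23
52 + 1/(648/23) = 52 + 23/648 = 33719/648

33719/648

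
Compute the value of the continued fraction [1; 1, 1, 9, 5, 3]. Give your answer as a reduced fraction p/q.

a_0 = 1: 1/1
a_1 = 1: 2/1
a_2 = 1: 3/2
a_3 = 9: 29/19
a_4 = 5: 148/97
a_5 = 3: 473/310

473/310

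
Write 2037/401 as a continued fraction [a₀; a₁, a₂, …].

2037 ÷ 401 → quotient 5, remainder 32
401 ÷ 32 → quotient 12, remainder 17
32 ÷ 17 → quotient 1, remainder 15
17 ÷ 15 → quotient 1, remainder 2
15 ÷ 2 → quotient 7, remainder 1
2 ÷ 1 → quotient 2, remainder 0

[5; 12, 1, 1, 7, 2]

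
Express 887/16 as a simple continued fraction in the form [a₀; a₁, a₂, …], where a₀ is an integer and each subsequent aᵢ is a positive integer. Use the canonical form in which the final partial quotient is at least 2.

[55; 2, 3, 2]

887 = 55·16 + 7, so a_0 = 55
16 = 2·7 + 2, so a_1 = 2
7 = 3·2 + 1, so a_2 = 3
2 = 2·1 + 0, so a_3 = 2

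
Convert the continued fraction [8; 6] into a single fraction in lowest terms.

Compute successive convergents:
a_0 = 8: 8/1
a_1 = 6: 49/6

49/6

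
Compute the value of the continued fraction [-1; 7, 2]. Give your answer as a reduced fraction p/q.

-13/15

Start with 2.
7 + 1/(2/1) = 7 + 1/2 = 15/2
-1 + 1/(15/2) = -1 + 2/15 = -13/15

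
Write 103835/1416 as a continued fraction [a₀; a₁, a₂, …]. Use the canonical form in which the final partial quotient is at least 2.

103835 = 73·1416 + 467, so a_0 = 73
1416 = 3·467 + 15, so a_1 = 3
467 = 31·15 + 2, so a_2 = 31
15 = 7·2 + 1, so a_3 = 7
2 = 2·1 + 0, so a_4 = 2

[73; 3, 31, 7, 2]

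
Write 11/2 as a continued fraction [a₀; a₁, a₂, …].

11 = 5·2 + 1, so a_0 = 5
2 = 2·1 + 0, so a_1 = 2

[5; 2]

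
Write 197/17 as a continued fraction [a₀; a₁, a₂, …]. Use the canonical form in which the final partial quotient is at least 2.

Apply division with remainder until the remainder is 0:
197 = 11·17 + 10, so a_0 = 11
17 = 1·10 + 7, so a_1 = 1
10 = 1·7 + 3, so a_2 = 1
7 = 2·3 + 1, so a_3 = 2
3 = 3·1 + 0, so a_4 = 3

[11; 1, 1, 2, 3]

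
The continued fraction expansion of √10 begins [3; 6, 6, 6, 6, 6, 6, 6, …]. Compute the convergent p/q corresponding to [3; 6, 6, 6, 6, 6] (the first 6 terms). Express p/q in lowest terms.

Compute successive convergents:
a_0 = 3: 3/1
a_1 = 6: 19/6
a_2 = 6: 117/37
a_3 = 6: 721/228
a_4 = 6: 4443/1405
a_5 = 6: 27379/8658

27379/8658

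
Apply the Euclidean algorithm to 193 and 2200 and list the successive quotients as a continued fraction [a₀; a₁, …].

[0; 11, 2, 1, 1, 38]

Repeatedly divide and take the remainder:
193 = 0·2200 + 193, so a_0 = 0
2200 = 11·193 + 77, so a_1 = 11
193 = 2·77 + 39, so a_2 = 2
77 = 1·39 + 38, so a_3 = 1
39 = 1·38 + 1, so a_4 = 1
38 = 38·1 + 0, so a_5 = 38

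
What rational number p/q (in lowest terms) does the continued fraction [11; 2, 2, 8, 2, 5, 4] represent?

Start with 4.
5 + 1/(4/1) = 5 + 1/4 = 21/4
2 + 1/(21/4) = 2 + 4/21 = 46/21
8 + 1/(46/21) = 8 + 21/46 = 389/46
2 + 1/(389/46) = 2 + 46/389 = 824/389
2 + 1/(824/389) = 2 + 389/824 = 2037/824
11 + 1/(2037/824) = 11 + 824/2037 = 23231/2037

23231/2037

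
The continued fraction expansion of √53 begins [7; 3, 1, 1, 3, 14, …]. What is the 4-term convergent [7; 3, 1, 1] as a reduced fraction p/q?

51/7

a_0 = 7: 7/1
a_1 = 3: 22/3
a_2 = 1: 29/4
a_3 = 1: 51/7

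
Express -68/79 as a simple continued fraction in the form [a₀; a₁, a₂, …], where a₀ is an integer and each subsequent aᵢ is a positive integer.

[-1; 7, 5, 2]

Run the Euclidean algorithm, recording each quotient:
-68 ÷ 79 → quotient -1, remainder 11
79 ÷ 11 → quotient 7, remainder 2
11 ÷ 2 → quotient 5, remainder 1
2 ÷ 1 → quotient 2, remainder 0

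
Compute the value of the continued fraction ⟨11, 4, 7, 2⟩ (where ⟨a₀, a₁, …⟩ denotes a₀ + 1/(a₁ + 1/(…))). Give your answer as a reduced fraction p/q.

Start with 2.
7 + 1/(2/1) = 7 + 1/2 = 15/2
4 + 1/(15/2) = 4 + 2/15 = 62/15
11 + 1/(62/15) = 11 + 15/62 = 697/62

697/62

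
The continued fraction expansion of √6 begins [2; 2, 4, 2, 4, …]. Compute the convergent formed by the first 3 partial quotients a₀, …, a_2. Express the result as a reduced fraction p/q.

22/9

a_0 = 2: 2/1
a_1 = 2: 5/2
a_2 = 4: 22/9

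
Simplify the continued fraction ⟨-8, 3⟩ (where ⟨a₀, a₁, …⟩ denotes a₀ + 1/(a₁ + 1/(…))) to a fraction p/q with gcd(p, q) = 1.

-23/3

a_0 = -8: -8/1
a_1 = 3: -23/3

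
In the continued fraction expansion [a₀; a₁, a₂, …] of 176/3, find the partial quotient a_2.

⌊176/3⌋ = 58, remainder 2
⌊3/2⌋ = 1, remainder 1
⌊2/1⌋ = 2, remainder 0

2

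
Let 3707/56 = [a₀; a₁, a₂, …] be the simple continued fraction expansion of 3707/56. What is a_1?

5

⌊3707/56⌋ = 66, remainder 11
⌊56/11⌋ = 5, remainder 1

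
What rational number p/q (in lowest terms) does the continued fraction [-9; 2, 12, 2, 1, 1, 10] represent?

-11646/1367

Start with 10.
1 + 1/(10/1) = 1 + 1/10 = 11/10
1 + 1/(11/10) = 1 + 10/11 = 21/11
2 + 1/(21/11) = 2 + 11/21 = 53/21
12 + 1/(53/21) = 12 + 21/53 = 657/53
2 + 1/(657/53) = 2 + 53/657 = 1367/657
-9 + 1/(1367/657) = -9 + 657/1367 = -11646/1367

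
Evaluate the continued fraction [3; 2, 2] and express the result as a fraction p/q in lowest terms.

17/5

Start with 2.
2 + 1/(2/1) = 2 + 1/2 = 5/2
3 + 1/(5/2) = 3 + 2/5 = 17/5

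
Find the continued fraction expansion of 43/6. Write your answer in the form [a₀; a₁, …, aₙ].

[7; 6]

Apply division with remainder until the remainder is 0:
43 ÷ 6 → quotient 7, remainder 1
6 ÷ 1 → quotient 6, remainder 0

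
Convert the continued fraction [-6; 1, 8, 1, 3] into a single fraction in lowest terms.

-199/39

Build up convergents one term at a time:
a_0 = -6: -6/1
a_1 = 1: -5/1
a_2 = 8: -46/9
a_3 = 1: -51/10
a_4 = 3: -199/39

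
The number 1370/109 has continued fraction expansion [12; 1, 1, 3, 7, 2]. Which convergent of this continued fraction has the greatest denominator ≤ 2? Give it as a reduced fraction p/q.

a_0 = 12: 12/1  (≤ bound)
a_1 = 1: 13/1  (≤ bound)
a_2 = 1: 25/2  (≤ bound)
a_3 = 3: 88/7  (> 2, stop)

25/2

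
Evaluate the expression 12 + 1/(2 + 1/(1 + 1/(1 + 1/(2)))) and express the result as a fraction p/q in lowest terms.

161/13

Start with 2.
1 + 1/(2/1) = 1 + 1/2 = 3/2
1 + 1/(3/2) = 1 + 2/3 = 5/3
2 + 1/(5/3) = 2 + 3/5 = 13/5
12 + 1/(13/5) = 12 + 5/13 = 161/13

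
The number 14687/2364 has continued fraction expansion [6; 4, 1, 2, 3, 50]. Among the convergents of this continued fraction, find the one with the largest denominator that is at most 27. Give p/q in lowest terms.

87/14

List convergents until the denominator exceeds the bound:
a_0 = 6: 6/1  (≤ bound)
a_1 = 4: 25/4  (≤ bound)
a_2 = 1: 31/5  (≤ bound)
a_3 = 2: 87/14  (≤ bound)
a_4 = 3: 292/47  (> 27, stop)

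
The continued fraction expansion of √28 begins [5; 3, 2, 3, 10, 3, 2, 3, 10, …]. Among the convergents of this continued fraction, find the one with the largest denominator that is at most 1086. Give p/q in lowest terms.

4048/765

List convergents until the denominator exceeds the bound:
a_0 = 5: 5/1  (≤ bound)
a_1 = 3: 16/3  (≤ bound)
a_2 = 2: 37/7  (≤ bound)
a_3 = 3: 127/24  (≤ bound)
a_4 = 10: 1307/247  (≤ bound)
a_5 = 3: 4048/765  (≤ bound)
a_6 = 2: 9403/1777  (> 1086, stop)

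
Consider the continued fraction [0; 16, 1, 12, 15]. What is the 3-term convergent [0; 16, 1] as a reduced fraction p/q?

1/17

a_0 = 0: 0/1
a_1 = 16: 1/16
a_2 = 1: 1/17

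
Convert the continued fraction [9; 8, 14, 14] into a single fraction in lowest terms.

14507/1590

Start with 14.
14 + 1/(14/1) = 14 + 1/14 = 197/14
8 + 1/(197/14) = 8 + 14/197 = 1590/197
9 + 1/(1590/197) = 9 + 197/1590 = 14507/1590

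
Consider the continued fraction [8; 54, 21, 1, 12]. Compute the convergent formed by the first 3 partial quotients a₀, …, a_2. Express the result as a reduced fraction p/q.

9101/1135

a_0 = 8: 8/1
a_1 = 54: 433/54
a_2 = 21: 9101/1135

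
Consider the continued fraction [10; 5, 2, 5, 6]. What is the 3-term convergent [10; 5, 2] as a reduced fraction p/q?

112/11

Work from the innermost term outward:
Start with 2.
5 + 1/(2/1) = 5 + 1/2 = 11/2
10 + 1/(11/2) = 10 + 2/11 = 112/11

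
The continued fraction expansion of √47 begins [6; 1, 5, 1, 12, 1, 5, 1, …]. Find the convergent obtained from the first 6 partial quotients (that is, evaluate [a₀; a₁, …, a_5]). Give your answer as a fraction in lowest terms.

Start with 1.
12 + 1/(1/1) = 12 + 1/1 = 13/1
1 + 1/(13/1) = 1 + 1/13 = 14/13
5 + 1/(14/13) = 5 + 13/14 = 83/14
1 + 1/(83/14) = 1 + 14/83 = 97/83
6 + 1/(97/83) = 6 + 83/97 = 665/97

665/97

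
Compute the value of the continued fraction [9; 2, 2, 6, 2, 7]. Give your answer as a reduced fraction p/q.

4844/515

a_0 = 9: 9/1
a_1 = 2: 19/2
a_2 = 2: 47/5
a_3 = 6: 301/32
a_4 = 2: 649/69
a_5 = 7: 4844/515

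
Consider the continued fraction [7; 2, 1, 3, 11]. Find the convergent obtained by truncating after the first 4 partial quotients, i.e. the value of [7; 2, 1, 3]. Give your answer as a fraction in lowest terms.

81/11

Collapse the nested fraction from the inside out:
Start with 3.
1 + 1/(3/1) = 1 + 1/3 = 4/3
2 + 1/(4/3) = 2 + 3/4 = 11/4
7 + 1/(11/4) = 7 + 4/11 = 81/11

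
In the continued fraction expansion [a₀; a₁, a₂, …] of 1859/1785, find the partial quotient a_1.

24

⌊1859/1785⌋ = 1, remainder 74
⌊1785/74⌋ = 24, remainder 9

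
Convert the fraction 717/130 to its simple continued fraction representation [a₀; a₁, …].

[5; 1, 1, 15, 1, 3]

Apply division with remainder until the remainder is 0:
717 = 5·130 + 67, so a_0 = 5
130 = 1·67 + 63, so a_1 = 1
67 = 1·63 + 4, so a_2 = 1
63 = 15·4 + 3, so a_3 = 15
4 = 1·3 + 1, so a_4 = 1
3 = 3·1 + 0, so a_5 = 3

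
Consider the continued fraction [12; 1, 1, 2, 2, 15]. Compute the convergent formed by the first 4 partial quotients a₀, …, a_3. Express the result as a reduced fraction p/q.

63/5

Work from the innermost term outward:
Start with 2.
1 + 1/(2/1) = 1 + 1/2 = 3/2
1 + 1/(3/2) = 1 + 2/3 = 5/3
12 + 1/(5/3) = 12 + 3/5 = 63/5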